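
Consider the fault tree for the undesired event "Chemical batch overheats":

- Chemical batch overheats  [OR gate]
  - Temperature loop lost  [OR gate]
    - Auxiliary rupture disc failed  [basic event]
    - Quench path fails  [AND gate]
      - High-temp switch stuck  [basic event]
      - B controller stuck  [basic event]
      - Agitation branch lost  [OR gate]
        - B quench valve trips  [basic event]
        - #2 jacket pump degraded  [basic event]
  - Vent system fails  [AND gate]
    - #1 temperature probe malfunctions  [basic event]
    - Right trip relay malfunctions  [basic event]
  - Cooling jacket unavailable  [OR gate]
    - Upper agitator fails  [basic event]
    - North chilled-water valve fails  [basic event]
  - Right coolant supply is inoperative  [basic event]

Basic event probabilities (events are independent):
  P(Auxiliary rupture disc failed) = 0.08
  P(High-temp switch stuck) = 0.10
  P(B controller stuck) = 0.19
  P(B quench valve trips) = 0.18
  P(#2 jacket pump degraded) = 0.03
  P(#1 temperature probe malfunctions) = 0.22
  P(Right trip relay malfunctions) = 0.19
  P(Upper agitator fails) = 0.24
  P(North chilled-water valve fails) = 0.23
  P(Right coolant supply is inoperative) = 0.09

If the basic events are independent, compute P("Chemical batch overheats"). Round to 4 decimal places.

P(Agitation branch lost) [OR] = 1 − (1−0.18) × (1−0.03) = 0.204600
P(Quench path fails) [AND] = 0.10 × 0.19 × 0.204600 = 0.003887
P(Temperature loop lost) [OR] = 1 − (1−0.08) × (1−0.003887) = 0.083576
P(Vent system fails) [AND] = 0.22 × 0.19 = 0.041800
P(Cooling jacket unavailable) [OR] = 1 − (1−0.24) × (1−0.23) = 0.414800
P(Chemical batch overheats) [OR] = 1 − (1−0.083576) × (1−0.041800) × (1−0.414800) × (1−0.09) = 0.532374
Rounded to 4 decimal places: P(Chemical batch overheats) ≈ 0.5324.

0.5324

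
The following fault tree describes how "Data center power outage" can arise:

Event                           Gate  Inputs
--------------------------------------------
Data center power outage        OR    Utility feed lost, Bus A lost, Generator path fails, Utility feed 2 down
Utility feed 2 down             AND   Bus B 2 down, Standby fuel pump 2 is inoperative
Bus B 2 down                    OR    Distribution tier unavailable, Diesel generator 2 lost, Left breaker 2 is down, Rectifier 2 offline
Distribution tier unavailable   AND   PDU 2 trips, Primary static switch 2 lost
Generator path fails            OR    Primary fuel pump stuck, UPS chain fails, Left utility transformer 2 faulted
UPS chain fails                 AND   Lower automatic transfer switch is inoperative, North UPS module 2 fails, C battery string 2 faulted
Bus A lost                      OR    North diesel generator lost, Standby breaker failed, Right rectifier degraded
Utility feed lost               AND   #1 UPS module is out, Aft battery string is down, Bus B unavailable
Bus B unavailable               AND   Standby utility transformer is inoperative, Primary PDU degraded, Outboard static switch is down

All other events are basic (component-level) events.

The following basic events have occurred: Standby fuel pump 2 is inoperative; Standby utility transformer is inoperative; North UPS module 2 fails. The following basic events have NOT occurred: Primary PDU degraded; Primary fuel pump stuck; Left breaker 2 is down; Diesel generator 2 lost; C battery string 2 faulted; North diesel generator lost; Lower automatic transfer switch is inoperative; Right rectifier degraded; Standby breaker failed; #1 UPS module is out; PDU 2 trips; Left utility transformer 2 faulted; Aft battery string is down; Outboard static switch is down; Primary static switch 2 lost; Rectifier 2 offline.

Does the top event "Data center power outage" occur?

No

Bus B unavailable [AND]: Standby utility transformer is inoperative=occurs, Primary PDU degraded=not, Outboard static switch is down=not → not all inputs occur → does not occur.
Utility feed lost [AND]: #1 UPS module is out=not, Aft battery string is down=not, Bus B unavailable=not → not all inputs occur → does not occur.
Bus A lost [OR]: North diesel generator lost=not, Standby breaker failed=not, Right rectifier degraded=not → no input occurs → does not occur.
UPS chain fails [AND]: Lower automatic transfer switch is inoperative=not, North UPS module 2 fails=occurs, C battery string 2 faulted=not → not all inputs occur → does not occur.
Generator path fails [OR]: Primary fuel pump stuck=not, UPS chain fails=not, Left utility transformer 2 faulted=not → no input occurs → does not occur.
Distribution tier unavailable [AND]: PDU 2 trips=not, Primary static switch 2 lost=not → not all inputs occur → does not occur.
Bus B 2 down [OR]: Distribution tier unavailable=not, Diesel generator 2 lost=not, Left breaker 2 is down=not, Rectifier 2 offline=not → no input occurs → does not occur.
Utility feed 2 down [AND]: Bus B 2 down=not, Standby fuel pump 2 is inoperative=occurs → not all inputs occur → does not occur.
Data center power outage [OR]: Utility feed lost=not, Bus A lost=not, Generator path fails=not, Utility feed 2 down=not → no input occurs → does not occur.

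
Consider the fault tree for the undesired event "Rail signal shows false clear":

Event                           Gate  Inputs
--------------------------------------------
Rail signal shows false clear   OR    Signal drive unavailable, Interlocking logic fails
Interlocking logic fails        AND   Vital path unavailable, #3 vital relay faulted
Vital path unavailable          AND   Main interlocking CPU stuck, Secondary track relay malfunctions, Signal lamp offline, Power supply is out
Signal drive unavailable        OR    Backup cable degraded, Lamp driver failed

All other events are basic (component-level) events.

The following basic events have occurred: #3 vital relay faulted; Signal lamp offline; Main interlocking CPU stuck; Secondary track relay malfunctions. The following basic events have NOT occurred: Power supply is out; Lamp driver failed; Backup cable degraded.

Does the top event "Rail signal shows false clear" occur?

No

Signal drive unavailable [OR]: Backup cable degraded=not, Lamp driver failed=not → no input occurs → does not occur.
Vital path unavailable [AND]: Main interlocking CPU stuck=occurs, Secondary track relay malfunctions=occurs, Signal lamp offline=occurs, Power supply is out=not → not all inputs occur → does not occur.
Interlocking logic fails [AND]: Vital path unavailable=not, #3 vital relay faulted=occurs → not all inputs occur → does not occur.
Rail signal shows false clear [OR]: Signal drive unavailable=not, Interlocking logic fails=not → no input occurs → does not occur.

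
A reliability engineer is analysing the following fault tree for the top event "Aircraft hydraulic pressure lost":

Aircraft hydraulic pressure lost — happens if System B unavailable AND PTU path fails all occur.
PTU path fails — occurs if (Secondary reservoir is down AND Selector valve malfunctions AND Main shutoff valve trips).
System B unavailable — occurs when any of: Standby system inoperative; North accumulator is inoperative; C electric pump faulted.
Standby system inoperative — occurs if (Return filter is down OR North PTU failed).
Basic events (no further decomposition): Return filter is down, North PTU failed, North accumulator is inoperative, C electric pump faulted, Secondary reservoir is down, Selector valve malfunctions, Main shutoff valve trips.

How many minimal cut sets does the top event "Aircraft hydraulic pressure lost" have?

4

Standby system inoperative [OR]: union of children's cut sets → 2 cut set(s).
System B unavailable [OR]: union of children's cut sets → 4 cut set(s).
PTU path fails [AND]: one cut set from each child combined → 1 × 1 × 1 = 1 cut set(s).
Aircraft hydraulic pressure lost [AND]: one cut set from each child combined → 4 × 1 = 4 cut set(s).
Minimal cut sets: {Main shutoff valve trips, Return filter is down, Secondary reservoir is down, Selector valve malfunctions}; {Main shutoff valve trips, North PTU failed, Secondary reservoir is down, Selector valve malfunctions}; {Main shutoff valve trips, North accumulator is inoperative, Secondary reservoir is down, Selector valve malfunctions}; {C electric pump faulted, Main shutoff valve trips, Secondary reservoir is down, Selector valve malfunctions}.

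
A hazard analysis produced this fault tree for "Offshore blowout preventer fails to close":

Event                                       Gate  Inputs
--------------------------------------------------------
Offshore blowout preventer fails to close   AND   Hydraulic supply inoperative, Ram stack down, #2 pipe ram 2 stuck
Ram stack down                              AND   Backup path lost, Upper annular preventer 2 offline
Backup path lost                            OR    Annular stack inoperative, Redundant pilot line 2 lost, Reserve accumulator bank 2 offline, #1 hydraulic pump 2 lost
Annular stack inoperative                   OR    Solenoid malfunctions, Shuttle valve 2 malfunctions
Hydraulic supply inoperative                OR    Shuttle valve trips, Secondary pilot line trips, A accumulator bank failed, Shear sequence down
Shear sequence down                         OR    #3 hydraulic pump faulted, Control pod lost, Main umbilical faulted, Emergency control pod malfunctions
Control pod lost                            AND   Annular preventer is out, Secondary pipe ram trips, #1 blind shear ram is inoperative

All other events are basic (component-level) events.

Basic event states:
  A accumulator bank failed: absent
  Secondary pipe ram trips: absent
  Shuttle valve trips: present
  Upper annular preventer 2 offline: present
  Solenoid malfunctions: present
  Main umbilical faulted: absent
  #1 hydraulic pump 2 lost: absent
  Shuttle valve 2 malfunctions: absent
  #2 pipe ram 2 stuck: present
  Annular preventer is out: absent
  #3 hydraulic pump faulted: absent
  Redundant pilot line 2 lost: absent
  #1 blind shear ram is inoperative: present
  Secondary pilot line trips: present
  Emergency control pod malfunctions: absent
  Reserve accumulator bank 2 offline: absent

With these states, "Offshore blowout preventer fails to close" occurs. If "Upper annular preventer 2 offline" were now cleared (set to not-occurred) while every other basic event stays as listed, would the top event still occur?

No

Counterfactual: set "Upper annular preventer 2 offline" to not occurred.
Control pod lost [AND]: Annular preventer is out=not, Secondary pipe ram trips=not, #1 blind shear ram is inoperative=occurs → not all inputs occur → does not occur.
Shear sequence down [OR]: #3 hydraulic pump faulted=not, Control pod lost=not, Main umbilical faulted=not, Emergency control pod malfunctions=not → no input occurs → does not occur.
Hydraulic supply inoperative [OR]: Shuttle valve trips=occurs, Secondary pilot line trips=occurs, A accumulator bank failed=not, Shear sequence down=not → at least one input occurs → occurs.
Annular stack inoperative [OR]: Solenoid malfunctions=occurs, Shuttle valve 2 malfunctions=not → at least one input occurs → occurs.
Backup path lost [OR]: Annular stack inoperative=occurs, Redundant pilot line 2 lost=not, Reserve accumulator bank 2 offline=not, #1 hydraulic pump 2 lost=not → at least one input occurs → occurs.
Ram stack down [AND]: Backup path lost=occurs, Upper annular preventer 2 offline=not → not all inputs occur → does not occur.
Offshore blowout preventer fails to close [AND]: Hydraulic supply inoperative=occurs, Ram stack down=not, #2 pipe ram 2 stuck=occurs → not all inputs occur → does not occur.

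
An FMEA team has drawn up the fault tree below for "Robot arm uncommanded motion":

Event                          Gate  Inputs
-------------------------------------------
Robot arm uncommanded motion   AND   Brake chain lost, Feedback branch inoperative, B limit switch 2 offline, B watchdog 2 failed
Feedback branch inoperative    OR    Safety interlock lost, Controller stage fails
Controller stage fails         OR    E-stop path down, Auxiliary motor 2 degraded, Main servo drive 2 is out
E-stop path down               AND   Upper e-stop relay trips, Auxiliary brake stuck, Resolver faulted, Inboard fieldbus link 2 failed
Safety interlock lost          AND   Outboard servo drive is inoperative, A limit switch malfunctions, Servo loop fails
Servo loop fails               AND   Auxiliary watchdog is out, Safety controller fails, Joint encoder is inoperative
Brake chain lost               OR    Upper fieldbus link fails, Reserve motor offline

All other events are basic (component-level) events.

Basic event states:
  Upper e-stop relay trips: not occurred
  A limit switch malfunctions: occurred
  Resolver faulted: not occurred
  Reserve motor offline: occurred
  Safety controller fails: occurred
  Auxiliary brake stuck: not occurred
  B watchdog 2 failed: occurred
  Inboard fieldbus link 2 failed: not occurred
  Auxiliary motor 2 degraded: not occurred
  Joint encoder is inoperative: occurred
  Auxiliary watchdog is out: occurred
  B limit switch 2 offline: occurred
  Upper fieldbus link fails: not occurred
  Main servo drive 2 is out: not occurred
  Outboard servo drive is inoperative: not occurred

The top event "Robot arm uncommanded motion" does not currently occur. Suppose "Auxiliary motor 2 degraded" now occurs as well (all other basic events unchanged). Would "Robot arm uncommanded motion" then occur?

Yes

Counterfactual: set "Auxiliary motor 2 degraded" to occurred.
Brake chain lost [OR]: Upper fieldbus link fails=not, Reserve motor offline=occurs → at least one input occurs → occurs.
Servo loop fails [AND]: Auxiliary watchdog is out=occurs, Safety controller fails=occurs, Joint encoder is inoperative=occurs → all inputs occur → occurs.
Safety interlock lost [AND]: Outboard servo drive is inoperative=not, A limit switch malfunctions=occurs, Servo loop fails=occurs → not all inputs occur → does not occur.
E-stop path down [AND]: Upper e-stop relay trips=not, Auxiliary brake stuck=not, Resolver faulted=not, Inboard fieldbus link 2 failed=not → not all inputs occur → does not occur.
Controller stage fails [OR]: E-stop path down=not, Auxiliary motor 2 degraded=occurs, Main servo drive 2 is out=not → at least one input occurs → occurs.
Feedback branch inoperative [OR]: Safety interlock lost=not, Controller stage fails=occurs → at least one input occurs → occurs.
Robot arm uncommanded motion [AND]: Brake chain lost=occurs, Feedback branch inoperative=occurs, B limit switch 2 offline=occurs, B watchdog 2 failed=occurs → all inputs occur → occurs.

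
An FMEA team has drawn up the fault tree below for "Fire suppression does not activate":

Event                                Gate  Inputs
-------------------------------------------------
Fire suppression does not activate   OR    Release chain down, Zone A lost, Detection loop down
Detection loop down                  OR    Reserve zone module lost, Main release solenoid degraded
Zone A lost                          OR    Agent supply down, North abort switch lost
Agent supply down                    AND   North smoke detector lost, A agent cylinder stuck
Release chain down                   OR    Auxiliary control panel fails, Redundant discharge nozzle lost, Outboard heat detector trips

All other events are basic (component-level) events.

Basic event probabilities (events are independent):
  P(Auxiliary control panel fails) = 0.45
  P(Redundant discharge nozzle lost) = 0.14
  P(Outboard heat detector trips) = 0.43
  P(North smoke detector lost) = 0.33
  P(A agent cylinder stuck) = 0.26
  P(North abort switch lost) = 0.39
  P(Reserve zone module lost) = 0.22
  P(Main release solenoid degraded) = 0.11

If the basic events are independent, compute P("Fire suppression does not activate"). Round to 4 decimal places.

0.8956

P(Release chain down) [OR] = 1 − (1−0.45) × (1−0.14) × (1−0.43) = 0.730390
P(Agent supply down) [AND] = 0.33 × 0.26 = 0.085800
P(Zone A lost) [OR] = 1 − (1−0.085800) × (1−0.39) = 0.442338
P(Detection loop down) [OR] = 1 − (1−0.22) × (1−0.11) = 0.305800
P(Fire suppression does not activate) [OR] = 1 − (1−0.730390) × (1−0.442338) × (1−0.305800) = 0.895626
Rounded to 4 decimal places: P(Fire suppression does not activate) ≈ 0.8956.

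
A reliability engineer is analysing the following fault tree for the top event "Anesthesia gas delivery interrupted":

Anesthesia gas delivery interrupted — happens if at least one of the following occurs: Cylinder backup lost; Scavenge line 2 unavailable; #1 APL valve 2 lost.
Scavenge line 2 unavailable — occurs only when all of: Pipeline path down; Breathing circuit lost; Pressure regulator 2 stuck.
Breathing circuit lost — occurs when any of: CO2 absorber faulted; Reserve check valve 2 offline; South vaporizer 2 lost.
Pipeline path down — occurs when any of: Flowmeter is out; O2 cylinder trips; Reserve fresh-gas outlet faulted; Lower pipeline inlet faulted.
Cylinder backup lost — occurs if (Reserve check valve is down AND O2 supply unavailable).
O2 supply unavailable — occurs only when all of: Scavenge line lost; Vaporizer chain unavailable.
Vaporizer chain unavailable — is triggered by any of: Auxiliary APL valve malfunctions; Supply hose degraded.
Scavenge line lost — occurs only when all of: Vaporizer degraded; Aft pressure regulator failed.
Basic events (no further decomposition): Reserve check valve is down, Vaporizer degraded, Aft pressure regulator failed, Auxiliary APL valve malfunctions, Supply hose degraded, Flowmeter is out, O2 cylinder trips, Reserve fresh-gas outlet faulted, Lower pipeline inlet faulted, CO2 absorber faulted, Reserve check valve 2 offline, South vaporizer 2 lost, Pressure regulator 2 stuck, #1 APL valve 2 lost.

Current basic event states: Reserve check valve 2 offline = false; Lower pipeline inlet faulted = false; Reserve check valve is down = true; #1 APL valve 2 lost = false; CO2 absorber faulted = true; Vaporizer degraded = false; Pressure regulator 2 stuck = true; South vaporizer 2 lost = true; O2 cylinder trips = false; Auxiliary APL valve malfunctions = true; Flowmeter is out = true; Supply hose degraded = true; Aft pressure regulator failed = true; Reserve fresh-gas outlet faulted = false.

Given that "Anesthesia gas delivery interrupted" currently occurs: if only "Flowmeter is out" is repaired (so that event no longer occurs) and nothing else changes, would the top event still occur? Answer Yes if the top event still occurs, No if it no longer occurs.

No

Counterfactual: set "Flowmeter is out" to not occurred.
Scavenge line lost [AND]: Vaporizer degraded=not, Aft pressure regulator failed=occurs → not all inputs occur → does not occur.
Vaporizer chain unavailable [OR]: Auxiliary APL valve malfunctions=occurs, Supply hose degraded=occurs → at least one input occurs → occurs.
O2 supply unavailable [AND]: Scavenge line lost=not, Vaporizer chain unavailable=occurs → not all inputs occur → does not occur.
Cylinder backup lost [AND]: Reserve check valve is down=occurs, O2 supply unavailable=not → not all inputs occur → does not occur.
Pipeline path down [OR]: Flowmeter is out=not, O2 cylinder trips=not, Reserve fresh-gas outlet faulted=not, Lower pipeline inlet faulted=not → no input occurs → does not occur.
Breathing circuit lost [OR]: CO2 absorber faulted=occurs, Reserve check valve 2 offline=not, South vaporizer 2 lost=occurs → at least one input occurs → occurs.
Scavenge line 2 unavailable [AND]: Pipeline path down=not, Breathing circuit lost=occurs, Pressure regulator 2 stuck=occurs → not all inputs occur → does not occur.
Anesthesia gas delivery interrupted [OR]: Cylinder backup lost=not, Scavenge line 2 unavailable=not, #1 APL valve 2 lost=not → no input occurs → does not occur.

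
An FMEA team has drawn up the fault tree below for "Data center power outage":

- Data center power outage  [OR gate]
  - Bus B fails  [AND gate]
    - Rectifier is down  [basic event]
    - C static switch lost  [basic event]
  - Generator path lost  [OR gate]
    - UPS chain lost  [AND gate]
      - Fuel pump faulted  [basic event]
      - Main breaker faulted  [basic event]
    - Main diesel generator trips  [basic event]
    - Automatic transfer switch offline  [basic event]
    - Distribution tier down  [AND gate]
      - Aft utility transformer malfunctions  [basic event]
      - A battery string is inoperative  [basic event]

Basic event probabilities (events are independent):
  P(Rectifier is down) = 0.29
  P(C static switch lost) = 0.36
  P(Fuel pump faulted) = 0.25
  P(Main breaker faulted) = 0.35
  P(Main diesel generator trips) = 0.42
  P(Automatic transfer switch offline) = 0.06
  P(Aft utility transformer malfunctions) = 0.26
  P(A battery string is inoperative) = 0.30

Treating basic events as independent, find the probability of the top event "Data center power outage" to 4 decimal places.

0.5892

P(Bus B fails) [AND] = 0.29 × 0.36 = 0.104400
P(UPS chain lost) [AND] = 0.25 × 0.35 = 0.087500
P(Distribution tier down) [AND] = 0.26 × 0.30 = 0.078000
P(Generator path lost) [OR] = 1 − (1−0.087500) × (1−0.42) × (1−0.06) × (1−0.078000) = 0.541310
P(Data center power outage) [OR] = 1 − (1−0.104400) × (1−0.541310) = 0.589197
Rounded to 4 decimal places: P(Data center power outage) ≈ 0.5892.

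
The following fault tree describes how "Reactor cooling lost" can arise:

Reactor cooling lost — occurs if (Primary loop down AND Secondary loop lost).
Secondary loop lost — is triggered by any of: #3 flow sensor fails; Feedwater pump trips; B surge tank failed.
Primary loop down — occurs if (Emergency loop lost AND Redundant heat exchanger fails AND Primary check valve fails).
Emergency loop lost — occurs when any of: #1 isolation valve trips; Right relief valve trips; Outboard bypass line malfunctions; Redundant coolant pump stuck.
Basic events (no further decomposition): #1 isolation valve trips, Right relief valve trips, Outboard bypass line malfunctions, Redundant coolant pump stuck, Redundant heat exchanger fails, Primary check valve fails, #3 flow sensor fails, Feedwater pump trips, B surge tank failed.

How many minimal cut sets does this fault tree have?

Emergency loop lost [OR]: union of children's cut sets → 4 cut set(s).
Primary loop down [AND]: one cut set from each child combined → 4 × 1 × 1 = 4 cut set(s).
Secondary loop lost [OR]: union of children's cut sets → 3 cut set(s).
Reactor cooling lost [AND]: one cut set from each child combined → 4 × 3 = 12 cut set(s).

12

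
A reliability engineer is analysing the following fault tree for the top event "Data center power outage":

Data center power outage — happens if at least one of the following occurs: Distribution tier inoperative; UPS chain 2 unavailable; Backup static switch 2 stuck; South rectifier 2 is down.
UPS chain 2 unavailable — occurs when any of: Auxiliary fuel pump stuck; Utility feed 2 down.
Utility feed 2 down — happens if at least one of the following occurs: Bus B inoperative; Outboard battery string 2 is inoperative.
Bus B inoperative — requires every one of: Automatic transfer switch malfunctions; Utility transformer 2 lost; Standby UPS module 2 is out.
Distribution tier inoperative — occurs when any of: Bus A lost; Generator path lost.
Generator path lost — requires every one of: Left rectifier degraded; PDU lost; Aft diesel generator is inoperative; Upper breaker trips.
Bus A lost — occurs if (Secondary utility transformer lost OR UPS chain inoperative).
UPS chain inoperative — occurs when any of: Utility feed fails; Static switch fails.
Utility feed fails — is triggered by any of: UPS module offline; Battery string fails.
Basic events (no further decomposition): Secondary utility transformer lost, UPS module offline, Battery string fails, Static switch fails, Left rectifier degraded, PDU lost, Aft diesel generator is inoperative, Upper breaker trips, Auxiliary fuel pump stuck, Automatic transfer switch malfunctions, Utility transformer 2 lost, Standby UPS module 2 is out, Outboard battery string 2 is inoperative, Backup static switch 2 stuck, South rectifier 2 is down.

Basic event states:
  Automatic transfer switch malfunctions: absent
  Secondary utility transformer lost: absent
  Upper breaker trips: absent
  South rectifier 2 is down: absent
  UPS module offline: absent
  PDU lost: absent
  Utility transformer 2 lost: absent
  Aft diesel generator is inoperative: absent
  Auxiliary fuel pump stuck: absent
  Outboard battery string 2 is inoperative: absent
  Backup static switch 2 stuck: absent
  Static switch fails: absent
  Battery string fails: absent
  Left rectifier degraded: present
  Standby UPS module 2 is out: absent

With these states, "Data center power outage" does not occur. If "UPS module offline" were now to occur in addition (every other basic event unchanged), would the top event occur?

Yes

Counterfactual: set "UPS module offline" to occurred.
Utility feed fails [OR]: UPS module offline=occurs, Battery string fails=not → at least one input occurs → occurs.
UPS chain inoperative [OR]: Utility feed fails=occurs, Static switch fails=not → at least one input occurs → occurs.
Bus A lost [OR]: Secondary utility transformer lost=not, UPS chain inoperative=occurs → at least one input occurs → occurs.
Generator path lost [AND]: Left rectifier degraded=occurs, PDU lost=not, Aft diesel generator is inoperative=not, Upper breaker trips=not → not all inputs occur → does not occur.
Distribution tier inoperative [OR]: Bus A lost=occurs, Generator path lost=not → at least one input occurs → occurs.
Bus B inoperative [AND]: Automatic transfer switch malfunctions=not, Utility transformer 2 lost=not, Standby UPS module 2 is out=not → not all inputs occur → does not occur.
Utility feed 2 down [OR]: Bus B inoperative=not, Outboard battery string 2 is inoperative=not → no input occurs → does not occur.
UPS chain 2 unavailable [OR]: Auxiliary fuel pump stuck=not, Utility feed 2 down=not → no input occurs → does not occur.
Data center power outage [OR]: Distribution tier inoperative=occurs, UPS chain 2 unavailable=not, Backup static switch 2 stuck=not, South rectifier 2 is down=not → at least one input occurs → occurs.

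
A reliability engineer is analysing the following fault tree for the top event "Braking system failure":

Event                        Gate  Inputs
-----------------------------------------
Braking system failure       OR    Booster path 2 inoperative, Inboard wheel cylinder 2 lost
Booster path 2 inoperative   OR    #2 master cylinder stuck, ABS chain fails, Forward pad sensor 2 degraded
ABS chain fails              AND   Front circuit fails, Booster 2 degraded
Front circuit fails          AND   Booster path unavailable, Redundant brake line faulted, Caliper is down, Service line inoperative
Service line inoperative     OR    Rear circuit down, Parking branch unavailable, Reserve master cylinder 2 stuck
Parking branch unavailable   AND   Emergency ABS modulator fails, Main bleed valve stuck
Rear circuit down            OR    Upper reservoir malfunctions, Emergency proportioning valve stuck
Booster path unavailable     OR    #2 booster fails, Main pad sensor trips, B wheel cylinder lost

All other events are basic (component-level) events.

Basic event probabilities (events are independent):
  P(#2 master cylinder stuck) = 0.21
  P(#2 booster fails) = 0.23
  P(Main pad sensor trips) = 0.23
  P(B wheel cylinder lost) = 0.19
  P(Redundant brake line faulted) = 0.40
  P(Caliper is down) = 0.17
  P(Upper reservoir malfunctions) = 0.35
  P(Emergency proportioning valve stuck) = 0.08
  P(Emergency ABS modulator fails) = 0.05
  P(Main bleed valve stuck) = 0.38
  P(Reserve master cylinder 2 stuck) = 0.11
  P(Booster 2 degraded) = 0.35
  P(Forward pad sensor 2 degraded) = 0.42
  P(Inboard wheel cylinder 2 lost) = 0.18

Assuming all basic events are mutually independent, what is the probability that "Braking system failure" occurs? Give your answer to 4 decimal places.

P(Booster path unavailable) [OR] = 1 − (1−0.23) × (1−0.23) × (1−0.19) = 0.519751
P(Rear circuit down) [OR] = 1 − (1−0.35) × (1−0.08) = 0.402000
P(Parking branch unavailable) [AND] = 0.05 × 0.38 = 0.019000
P(Service line inoperative) [OR] = 1 − (1−0.402000) × (1−0.019000) × (1−0.11) = 0.477892
P(Front circuit fails) [AND] = 0.519751 × 0.40 × 0.17 × 0.477892 = 0.016890
P(ABS chain fails) [AND] = 0.016890 × 0.35 = 0.005912
P(Booster path 2 inoperative) [OR] = 1 − (1−0.21) × (1−0.005912) × (1−0.42) = 0.544509
P(Braking system failure) [OR] = 1 − (1−0.544509) × (1−0.18) = 0.626497
Rounded to 4 decimal places: P(Braking system failure) ≈ 0.6265.

0.6265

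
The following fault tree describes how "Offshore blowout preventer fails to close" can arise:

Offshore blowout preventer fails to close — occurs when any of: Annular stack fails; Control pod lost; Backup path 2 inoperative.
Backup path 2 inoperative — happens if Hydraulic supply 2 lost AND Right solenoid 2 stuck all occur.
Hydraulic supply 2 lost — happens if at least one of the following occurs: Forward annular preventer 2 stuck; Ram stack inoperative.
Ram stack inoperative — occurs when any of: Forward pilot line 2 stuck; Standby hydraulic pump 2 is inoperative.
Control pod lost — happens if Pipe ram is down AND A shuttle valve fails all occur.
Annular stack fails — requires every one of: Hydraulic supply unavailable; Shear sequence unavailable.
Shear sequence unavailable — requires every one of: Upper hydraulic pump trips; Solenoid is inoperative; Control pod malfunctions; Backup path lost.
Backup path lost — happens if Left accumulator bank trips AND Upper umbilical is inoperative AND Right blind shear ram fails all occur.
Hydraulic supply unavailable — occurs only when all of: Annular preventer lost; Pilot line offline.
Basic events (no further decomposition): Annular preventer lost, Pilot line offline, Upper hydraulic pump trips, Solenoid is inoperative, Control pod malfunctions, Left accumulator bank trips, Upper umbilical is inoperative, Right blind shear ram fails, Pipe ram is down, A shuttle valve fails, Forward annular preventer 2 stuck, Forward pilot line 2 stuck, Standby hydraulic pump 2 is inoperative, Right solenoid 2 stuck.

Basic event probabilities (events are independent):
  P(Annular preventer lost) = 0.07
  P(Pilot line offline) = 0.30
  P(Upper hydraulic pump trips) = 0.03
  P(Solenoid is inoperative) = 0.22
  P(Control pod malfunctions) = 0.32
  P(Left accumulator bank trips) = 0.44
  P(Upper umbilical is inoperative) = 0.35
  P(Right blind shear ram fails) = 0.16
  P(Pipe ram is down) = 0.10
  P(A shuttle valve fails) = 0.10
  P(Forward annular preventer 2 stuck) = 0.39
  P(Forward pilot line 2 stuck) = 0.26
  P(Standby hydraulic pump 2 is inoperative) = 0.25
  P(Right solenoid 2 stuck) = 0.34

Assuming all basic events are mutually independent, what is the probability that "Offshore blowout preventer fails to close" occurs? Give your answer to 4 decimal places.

P(Hydraulic supply unavailable) [AND] = 0.07 × 0.30 = 0.021000
P(Backup path lost) [AND] = 0.44 × 0.35 × 0.16 = 0.024640
P(Shear sequence unavailable) [AND] = 0.03 × 0.22 × 0.32 × 0.024640 = 0.000052
P(Annular stack fails) [AND] = 0.021000 × 0.000052 = 0.000001
P(Control pod lost) [AND] = 0.10 × 0.10 = 0.010000
P(Ram stack inoperative) [OR] = 1 − (1−0.26) × (1−0.25) = 0.445000
P(Hydraulic supply 2 lost) [OR] = 1 − (1−0.39) × (1−0.445000) = 0.661450
P(Backup path 2 inoperative) [AND] = 0.661450 × 0.34 = 0.224893
P(Offshore blowout preventer fails to close) [OR] = 1 − (1−0.000001) × (1−0.010000) × (1−0.224893) = 0.232645
Rounded to 4 decimal places: P(Offshore blowout preventer fails to close) ≈ 0.2326.

0.2326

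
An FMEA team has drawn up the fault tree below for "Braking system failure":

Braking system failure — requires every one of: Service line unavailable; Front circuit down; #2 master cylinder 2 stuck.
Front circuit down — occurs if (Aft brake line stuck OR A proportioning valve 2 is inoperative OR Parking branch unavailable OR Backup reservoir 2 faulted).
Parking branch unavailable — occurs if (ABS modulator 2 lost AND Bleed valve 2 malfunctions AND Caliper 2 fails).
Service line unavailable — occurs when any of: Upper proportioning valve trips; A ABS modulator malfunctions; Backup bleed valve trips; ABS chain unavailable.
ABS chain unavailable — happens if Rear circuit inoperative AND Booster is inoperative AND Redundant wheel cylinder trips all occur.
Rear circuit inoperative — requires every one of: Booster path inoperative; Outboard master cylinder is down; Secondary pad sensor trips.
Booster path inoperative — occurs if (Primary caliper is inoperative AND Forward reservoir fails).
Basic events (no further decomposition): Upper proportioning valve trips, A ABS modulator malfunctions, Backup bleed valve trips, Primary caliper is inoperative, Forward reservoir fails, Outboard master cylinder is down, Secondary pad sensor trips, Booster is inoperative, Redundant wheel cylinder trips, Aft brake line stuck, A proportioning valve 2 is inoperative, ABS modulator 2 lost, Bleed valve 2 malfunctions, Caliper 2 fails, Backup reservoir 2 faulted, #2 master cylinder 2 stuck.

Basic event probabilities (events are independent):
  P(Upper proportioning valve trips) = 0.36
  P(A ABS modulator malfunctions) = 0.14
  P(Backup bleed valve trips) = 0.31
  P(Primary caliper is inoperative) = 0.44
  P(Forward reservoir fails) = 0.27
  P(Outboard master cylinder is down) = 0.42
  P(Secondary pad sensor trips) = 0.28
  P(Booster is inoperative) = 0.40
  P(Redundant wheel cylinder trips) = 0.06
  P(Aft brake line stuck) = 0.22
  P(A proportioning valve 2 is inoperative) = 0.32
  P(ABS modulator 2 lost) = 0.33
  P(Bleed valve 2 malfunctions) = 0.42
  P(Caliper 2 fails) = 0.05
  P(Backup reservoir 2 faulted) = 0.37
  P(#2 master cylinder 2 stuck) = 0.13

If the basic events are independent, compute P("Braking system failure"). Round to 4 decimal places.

P(Booster path inoperative) [AND] = 0.44 × 0.27 = 0.118800
P(Rear circuit inoperative) [AND] = 0.118800 × 0.42 × 0.28 = 0.013971
P(ABS chain unavailable) [AND] = 0.013971 × 0.40 × 0.06 = 0.000335
P(Service line unavailable) [OR] = 1 − (1−0.36) × (1−0.14) × (1−0.31) × (1−0.000335) = 0.620351
P(Parking branch unavailable) [AND] = 0.33 × 0.42 × 0.05 = 0.006930
P(Front circuit down) [OR] = 1 − (1−0.22) × (1−0.32) × (1−0.006930) × (1−0.37) = 0.668164
P(Braking system failure) [AND] = 0.620351 × 0.668164 × 0.13 = 0.053885
Rounded to 4 decimal places: P(Braking system failure) ≈ 0.0539.

0.0539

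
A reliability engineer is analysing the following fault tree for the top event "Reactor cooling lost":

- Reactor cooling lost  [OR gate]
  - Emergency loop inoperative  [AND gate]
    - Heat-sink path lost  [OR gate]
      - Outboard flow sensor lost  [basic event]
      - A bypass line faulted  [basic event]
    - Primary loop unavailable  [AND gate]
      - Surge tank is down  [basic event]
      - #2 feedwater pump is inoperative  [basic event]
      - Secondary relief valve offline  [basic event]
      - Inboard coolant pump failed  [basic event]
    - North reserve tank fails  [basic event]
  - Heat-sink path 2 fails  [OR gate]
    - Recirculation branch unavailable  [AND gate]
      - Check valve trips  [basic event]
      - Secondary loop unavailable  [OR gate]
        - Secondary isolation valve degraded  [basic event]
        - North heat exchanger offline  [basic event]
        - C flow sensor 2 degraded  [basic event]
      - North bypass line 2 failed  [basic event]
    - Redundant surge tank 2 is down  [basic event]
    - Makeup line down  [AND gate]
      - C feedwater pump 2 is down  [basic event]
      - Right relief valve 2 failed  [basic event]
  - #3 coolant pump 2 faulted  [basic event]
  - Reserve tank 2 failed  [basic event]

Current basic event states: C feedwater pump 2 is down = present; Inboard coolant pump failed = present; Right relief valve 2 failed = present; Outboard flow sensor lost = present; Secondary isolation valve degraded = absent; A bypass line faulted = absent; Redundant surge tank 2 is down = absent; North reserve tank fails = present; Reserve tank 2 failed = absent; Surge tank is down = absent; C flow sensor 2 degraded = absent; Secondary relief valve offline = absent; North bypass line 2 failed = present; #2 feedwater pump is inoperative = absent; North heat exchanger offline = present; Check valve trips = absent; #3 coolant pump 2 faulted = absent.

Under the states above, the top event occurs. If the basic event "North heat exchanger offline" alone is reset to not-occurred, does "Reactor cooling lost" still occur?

Counterfactual: set "North heat exchanger offline" to not occurred.
Heat-sink path lost [OR]: Outboard flow sensor lost=occurs, A bypass line faulted=not → at least one input occurs → occurs.
Primary loop unavailable [AND]: Surge tank is down=not, #2 feedwater pump is inoperative=not, Secondary relief valve offline=not, Inboard coolant pump failed=occurs → not all inputs occur → does not occur.
Emergency loop inoperative [AND]: Heat-sink path lost=occurs, Primary loop unavailable=not, North reserve tank fails=occurs → not all inputs occur → does not occur.
Secondary loop unavailable [OR]: Secondary isolation valve degraded=not, North heat exchanger offline=not, C flow sensor 2 degraded=not → no input occurs → does not occur.
Recirculation branch unavailable [AND]: Check valve trips=not, Secondary loop unavailable=not, North bypass line 2 failed=occurs → not all inputs occur → does not occur.
Makeup line down [AND]: C feedwater pump 2 is down=occurs, Right relief valve 2 failed=occurs → all inputs occur → occurs.
Heat-sink path 2 fails [OR]: Recirculation branch unavailable=not, Redundant surge tank 2 is down=not, Makeup line down=occurs → at least one input occurs → occurs.
Reactor cooling lost [OR]: Emergency loop inoperative=not, Heat-sink path 2 fails=occurs, #3 coolant pump 2 faulted=not, Reserve tank 2 failed=not → at least one input occurs → occurs.

Yes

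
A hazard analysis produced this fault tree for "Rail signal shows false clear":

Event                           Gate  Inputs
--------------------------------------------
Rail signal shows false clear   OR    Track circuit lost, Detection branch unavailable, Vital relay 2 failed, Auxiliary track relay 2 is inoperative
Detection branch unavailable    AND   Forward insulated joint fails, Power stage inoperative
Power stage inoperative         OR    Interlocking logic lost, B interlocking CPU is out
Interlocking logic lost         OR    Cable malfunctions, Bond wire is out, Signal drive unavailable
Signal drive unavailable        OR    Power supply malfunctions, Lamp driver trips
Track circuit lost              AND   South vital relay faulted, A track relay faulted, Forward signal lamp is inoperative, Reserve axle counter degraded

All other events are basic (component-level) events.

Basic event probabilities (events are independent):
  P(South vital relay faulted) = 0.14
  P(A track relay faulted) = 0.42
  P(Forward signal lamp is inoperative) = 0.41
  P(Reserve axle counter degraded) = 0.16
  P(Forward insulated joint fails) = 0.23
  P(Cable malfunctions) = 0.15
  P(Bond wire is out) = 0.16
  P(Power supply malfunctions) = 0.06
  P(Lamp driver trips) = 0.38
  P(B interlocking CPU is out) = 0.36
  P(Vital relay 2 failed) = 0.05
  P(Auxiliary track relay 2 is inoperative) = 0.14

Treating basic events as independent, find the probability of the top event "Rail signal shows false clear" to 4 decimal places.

0.3235

P(Track circuit lost) [AND] = 0.14 × 0.42 × 0.41 × 0.16 = 0.003857
P(Signal drive unavailable) [OR] = 1 − (1−0.06) × (1−0.38) = 0.417200
P(Interlocking logic lost) [OR] = 1 − (1−0.15) × (1−0.16) × (1−0.417200) = 0.583881
P(Power stage inoperative) [OR] = 1 − (1−0.583881) × (1−0.36) = 0.733684
P(Detection branch unavailable) [AND] = 0.23 × 0.733684 = 0.168747
P(Rail signal shows false clear) [OR] = 1 − (1−0.003857) × (1−0.168747) × (1−0.05) × (1−0.14) = 0.323486
Rounded to 4 decimal places: P(Rail signal shows false clear) ≈ 0.3235.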